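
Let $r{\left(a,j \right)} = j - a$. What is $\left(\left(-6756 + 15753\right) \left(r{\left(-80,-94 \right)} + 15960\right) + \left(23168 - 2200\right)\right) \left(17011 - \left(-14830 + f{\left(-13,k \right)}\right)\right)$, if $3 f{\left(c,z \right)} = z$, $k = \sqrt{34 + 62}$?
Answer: $4568773706330 - \frac{573948520 \sqrt{6}}{3} \approx 4.5683 \cdot 10^{12}$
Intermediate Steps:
$k = 4 \sqrt{6}$ ($k = \sqrt{96} = 4 \sqrt{6} \approx 9.798$)
$f{\left(c,z \right)} = \frac{z}{3}$
$\left(\left(-6756 + 15753\right) \left(r{\left(-80,-94 \right)} + 15960\right) + \left(23168 - 2200\right)\right) \left(17011 - \left(-14830 + f{\left(-13,k \right)}\right)\right) = \left(\left(-6756 + 15753\right) \left(\left(-94 - -80\right) + 15960\right) + \left(23168 - 2200\right)\right) \left(17011 + \left(14830 - \frac{4 \sqrt{6}}{3}\right)\right) = \left(8997 \left(\left(-94 + 80\right) + 15960\right) + \left(23168 - 2200\right)\right) \left(17011 + \left(14830 - \frac{4 \sqrt{6}}{3}\right)\right) = \left(8997 \left(-14 + 15960\right) + 20968\right) \left(17011 + \left(14830 - \frac{4 \sqrt{6}}{3}\right)\right) = \left(8997 \cdot 15946 + 20968\right) \left(31841 - \frac{4 \sqrt{6}}{3}\right) = \left(143466162 + 20968\right) \left(31841 - \frac{4 \sqrt{6}}{3}\right) = 143487130 \left(31841 - \frac{4 \sqrt{6}}{3}\right) = 4568773706330 - \frac{573948520 \sqrt{6}}{3}$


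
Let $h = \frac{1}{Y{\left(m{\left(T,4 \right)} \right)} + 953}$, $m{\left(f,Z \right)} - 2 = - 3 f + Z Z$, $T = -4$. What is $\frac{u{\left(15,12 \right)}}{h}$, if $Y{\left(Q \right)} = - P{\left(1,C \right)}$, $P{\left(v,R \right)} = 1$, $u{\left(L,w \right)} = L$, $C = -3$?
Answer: $14280$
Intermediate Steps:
$m{\left(f,Z \right)} = 2 + Z^{2} - 3 f$ ($m{\left(f,Z \right)} = 2 + \left(- 3 f + Z Z\right) = 2 + \left(- 3 f + Z^{2}\right) = 2 + \left(Z^{2} - 3 f\right) = 2 + Z^{2} - 3 f$)
$Y{\left(Q \right)} = -1$ ($Y{\left(Q \right)} = \left(-1\right) 1 = -1$)
$h = \frac{1}{952}$ ($h = \frac{1}{-1 + 953} = \frac{1}{952} \approx 0.0010504$)
$\frac{u{\left(15,12 \right)}}{h} = 15 \frac{1}{\frac{1}{952}} = 15 \cdot 952 = 14280$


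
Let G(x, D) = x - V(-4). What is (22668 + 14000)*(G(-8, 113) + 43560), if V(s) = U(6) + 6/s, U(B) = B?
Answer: 1596799730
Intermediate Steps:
V(s) = 6 + 6/s
G(x, D) = -9/2 + x (G(x, D) = x - (6 + 6/(-4)) = x - (6 + 6*(-¼)) = x - (6 - 3/2) = x - 1*9/2 = x - 9/2 = -9/2 + x)
(22668 + 14000)*(G(-8, 113) + 43560) = (22668 + 14000)*((-9/2 - 8) + 43560) = 36668*(-25/2 + 43560) = 36668*(87095/2) = 1596799730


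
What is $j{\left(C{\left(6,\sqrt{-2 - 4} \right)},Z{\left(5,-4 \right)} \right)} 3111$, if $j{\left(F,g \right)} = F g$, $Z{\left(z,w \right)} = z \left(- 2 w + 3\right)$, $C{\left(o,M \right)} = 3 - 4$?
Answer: $-171105$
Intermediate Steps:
$C{\left(o,M \right)} = -1$ ($C{\left(o,M \right)} = 3 - 4 = -1$)
$Z{\left(z,w \right)} = z \left(3 - 2 w\right)$
$j{\left(C{\left(6,\sqrt{-2 - 4} \right)},Z{\left(5,-4 \right)} \right)} 3111 = - 5 \left(3 - -8\right) 3111 = - 5 \left(3 + 8\right) 3111 = - 5 \cdot 11 \cdot 3111 = \left(-1\right) 55 \cdot 3111 = \left(-55\right) 3111 = -171105$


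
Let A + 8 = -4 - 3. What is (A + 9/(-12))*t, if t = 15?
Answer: -945/4 ≈ -236.25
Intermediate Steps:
A = -15 (A = -8 + (-4 - 3) = -8 - 7 = -15)
(A + 9/(-12))*t = (-15 + 9/(-12))*15 = (-15 + 9*(-1/12))*15 = (-15 - ¾)*15 = -63/4*15 = -945/4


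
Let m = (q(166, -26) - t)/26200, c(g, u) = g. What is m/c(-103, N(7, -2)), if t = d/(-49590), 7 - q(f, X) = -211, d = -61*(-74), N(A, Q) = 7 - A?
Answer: -5407567/66911787000 ≈ -8.0816e-5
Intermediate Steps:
d = 4514
q(f, X) = 218 (q(f, X) = 7 - 1*(-211) = 7 + 211 = 218)
t = -2257/24795 (t = 4514/(-49590) = 4514*(-1/49590) = -2257/24795 ≈ -0.091026)
m = 5407567/649629000 (m = (218 - 1*(-2257/24795))/26200 = (218 + 2257/24795)*(1/26200) = (5407567/24795)*(1/26200) = 5407567/649629000 ≈ 0.0083241)
m/c(-103, N(7, -2)) = (5407567/649629000)/(-103) = (5407567/649629000)*(-1/103) = -5407567/66911787000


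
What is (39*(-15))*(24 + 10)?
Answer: -19890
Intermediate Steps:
(39*(-15))*(24 + 10) = -585*34 = -19890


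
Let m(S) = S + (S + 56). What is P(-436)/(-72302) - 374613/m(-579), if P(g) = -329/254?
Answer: 3439829360281/10118954108 ≈ 339.94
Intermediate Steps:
P(g) = -329/254 (P(g) = -329*1/254 = -329/254)
m(S) = 56 + 2*S (m(S) = S + (56 + S) = 56 + 2*S)
P(-436)/(-72302) - 374613/m(-579) = -329/254/(-72302) - 374613/(56 + 2*(-579)) = -329/254*(-1/72302) - 374613/(56 - 1158) = 329/18364708 - 374613/(-1102) = 329/18364708 - 374613*(-1/1102) = 329/18364708 + 374613/1102 = 3439829360281/10118954108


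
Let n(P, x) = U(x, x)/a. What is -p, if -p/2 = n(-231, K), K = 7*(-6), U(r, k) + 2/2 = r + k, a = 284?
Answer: -85/142 ≈ -0.59859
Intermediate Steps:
U(r, k) = -1 + k + r (U(r, k) = -1 + (r + k) = -1 + (k + r) = -1 + k + r)
K = -42
n(P, x) = -1/284 + x/142 (n(P, x) = (-1 + x + x)/284 = (-1 + 2*x)*(1/284) = -1/284 + x/142)
p = 85/142 (p = -2*(-1/284 + (1/142)*(-42)) = -2*(-1/284 - 21/71) = -2*(-85/284) = 85/142 ≈ 0.59859)
-p = -1*85/142 = -85/142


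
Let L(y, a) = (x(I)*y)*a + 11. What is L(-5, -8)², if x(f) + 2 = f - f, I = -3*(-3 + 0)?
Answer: 4761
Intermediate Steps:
I = 9 (I = -3*(-3) = 9)
x(f) = -2 (x(f) = -2 + (f - f) = -2 + 0 = -2)
L(y, a) = 11 - 2*a*y (L(y, a) = (-2*y)*a + 11 = -2*a*y + 11 = 11 - 2*a*y)
L(-5, -8)² = (11 - 2*(-8)*(-5))² = (11 - 80)² = (-69)² = 4761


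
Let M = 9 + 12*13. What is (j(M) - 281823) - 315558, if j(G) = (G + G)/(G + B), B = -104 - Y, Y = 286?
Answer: -8960737/15 ≈ -5.9738e+5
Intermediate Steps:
B = -390 (B = -104 - 1*286 = -104 - 286 = -390)
M = 165 (M = 9 + 156 = 165)
j(G) = 2*G/(-390 + G) (j(G) = (G + G)/(G - 390) = (2*G)/(-390 + G) = 2*G/(-390 + G))
(j(M) - 281823) - 315558 = (2*165/(-390 + 165) - 281823) - 315558 = (2*165/(-225) - 281823) - 315558 = (2*165*(-1/225) - 281823) - 315558 = (-22/15 - 281823) - 315558 = -4227367/15 - 315558 = -8960737/15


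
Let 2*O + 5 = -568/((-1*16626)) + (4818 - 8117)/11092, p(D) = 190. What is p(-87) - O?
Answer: 35524275919/184415592 ≈ 192.63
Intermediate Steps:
O = -485313439/184415592 (O = -5/2 + (-568/((-1*16626)) + (4818 - 8117)/11092)/2 = -5/2 + (-568/(-16626) - 3299*1/11092)/2 = -5/2 + (-568*(-1/16626) - 3299/11092)/2 = -5/2 + (284/8313 - 3299/11092)/2 = -5/2 + (1/2)*(-24274459/92207796) = -5/2 - 24274459/184415592 = -485313439/184415592 ≈ -2.6316)
p(-87) - O = 190 - 1*(-485313439/184415592) = 190 + 485313439/184415592 = 35524275919/184415592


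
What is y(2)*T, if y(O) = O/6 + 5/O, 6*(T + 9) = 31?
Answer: -391/36 ≈ -10.861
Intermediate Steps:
T = -23/6 (T = -9 + (1/6)*31 = -9 + 31/6 = -23/6 ≈ -3.8333)
y(O) = 5/O + O/6 (y(O) = O*(1/6) + 5/O = O/6 + 5/O = 5/O + O/6)
y(2)*T = (5/2 + (1/6)*2)*(-23/6) = (5*(1/2) + 1/3)*(-23/6) = (5/2 + 1/3)*(-23/6) = (17/6)*(-23/6) = -391/36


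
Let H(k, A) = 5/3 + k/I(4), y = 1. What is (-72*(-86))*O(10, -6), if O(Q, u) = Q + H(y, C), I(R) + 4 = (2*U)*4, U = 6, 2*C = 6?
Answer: 796188/11 ≈ 72381.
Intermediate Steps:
C = 3 (C = (½)*6 = 3)
I(R) = 44 (I(R) = -4 + (2*6)*4 = -4 + 12*4 = -4 + 48 = 44)
H(k, A) = 5/3 + k/44
O(Q, u) = 223/132 + Q (O(Q, u) = Q + (5/3 + (1/44)*1) = Q + (5/3 + 1/44) = Q + 223/132 = 223/132 + Q)
(-72*(-86))*O(10, -6) = (-72*(-86))*(223/132 + 10) = 6192*(1543/132) = 796188/11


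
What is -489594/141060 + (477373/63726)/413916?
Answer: -82782416102129/23851085807160 ≈ -3.4708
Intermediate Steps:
-489594/141060 + (477373/63726)/413916 = -489594*1/141060 + (477373*(1/63726))*(1/413916) = -81599/23510 + (36721/4902)*(1/413916) = -81599/23510 + 36721/2029016232 = -82782416102129/23851085807160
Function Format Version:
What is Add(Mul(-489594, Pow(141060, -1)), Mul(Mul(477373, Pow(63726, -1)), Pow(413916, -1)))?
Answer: Rational(-82782416102129, 23851085807160) ≈ -3.4708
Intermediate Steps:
Add(Mul(-489594, Pow(141060, -1)), Mul(Mul(477373, Pow(63726, -1)), Pow(413916, -1))) = Add(Mul(-489594, Rational(1, 141060)), Mul(Mul(477373, Rational(1, 63726)), Rational(1, 413916))) = Add(Rational(-81599, 23510), Mul(Rational(36721, 4902), Rational(1, 413916))) = Add(Rational(-81599, 23510), Rational(36721, 2029016232)) = Rational(-82782416102129, 23851085807160)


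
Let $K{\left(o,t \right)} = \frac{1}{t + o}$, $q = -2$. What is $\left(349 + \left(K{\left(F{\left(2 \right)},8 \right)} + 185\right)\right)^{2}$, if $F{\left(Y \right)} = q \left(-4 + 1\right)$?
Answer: $\frac{55905529}{196} \approx 2.8523 \cdot 10^{5}$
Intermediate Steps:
$F{\left(Y \right)} = 6$ ($F{\left(Y \right)} = - 2 \left(-4 + 1\right) = \left(-2\right) \left(-3\right) = 6$)
$K{\left(o,t \right)} = \frac{1}{o + t}$
$\left(349 + \left(K{\left(F{\left(2 \right)},8 \right)} + 185\right)\right)^{2} = \left(349 + \left(\frac{1}{6 + 8} + 185\right)\right)^{2} = \left(349 + \left(\frac{1}{14} + 185\right)\right)^{2} = \left(349 + \frac{2591}{14}\right)^{2} = \left(\frac{7477}{14}\right)^{2} = \frac{55905529}{196}$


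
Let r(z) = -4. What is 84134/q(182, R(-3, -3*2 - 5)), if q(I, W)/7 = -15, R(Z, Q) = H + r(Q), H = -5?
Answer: -84134/105 ≈ -801.28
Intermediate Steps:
R(Z, Q) = -9 (R(Z, Q) = -5 - 4 = -9)
q(I, W) = -105 (q(I, W) = 7*(-15) = -105)
84134/q(182, R(-3, -3*2 - 5)) = 84134/(-105) = 84134*(-1/105) = -84134/105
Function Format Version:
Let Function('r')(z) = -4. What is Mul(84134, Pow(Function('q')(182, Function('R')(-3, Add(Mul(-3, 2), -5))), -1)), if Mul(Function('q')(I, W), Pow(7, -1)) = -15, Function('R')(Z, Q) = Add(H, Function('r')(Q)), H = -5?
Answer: Rational(-84134, 105) ≈ -801.28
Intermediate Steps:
Function('R')(Z, Q) = -9 (Function('R')(Z, Q) = Add(-5, -4) = -9)
Function('q')(I, W) = -105 (Function('q')(I, W) = Mul(7, -15) = -105)
Mul(84134, Pow(Function('q')(182, Function('R')(-3, Add(Mul(-3, 2), -5))), -1)) = Mul(84134, Pow(-105, -1)) = Mul(84134, Rational(-1, 105)) = Rational(-84134, 105)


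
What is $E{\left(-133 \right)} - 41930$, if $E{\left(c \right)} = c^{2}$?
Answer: $-24241$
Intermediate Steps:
$E{\left(-133 \right)} - 41930 = \left(-133\right)^{2} - 41930 = 17689 - 41930 = -24241$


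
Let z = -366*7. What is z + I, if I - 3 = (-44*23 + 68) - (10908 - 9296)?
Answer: -5115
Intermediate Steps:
z = -2562
I = -2553 (I = 3 + ((-44*23 + 68) - (10908 - 9296)) = 3 + ((-1012 + 68) - 1*1612) = 3 + (-944 - 1612) = 3 - 2556 = -2553)
z + I = -2562 - 2553 = -5115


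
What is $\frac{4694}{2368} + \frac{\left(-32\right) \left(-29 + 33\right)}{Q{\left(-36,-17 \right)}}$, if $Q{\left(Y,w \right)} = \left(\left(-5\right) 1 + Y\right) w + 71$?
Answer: $\frac{6449}{3552} \approx 1.8156$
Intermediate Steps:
$Q{\left(Y,w \right)} = 71 + w \left(-5 + Y\right)$ ($Q{\left(Y,w \right)} = \left(-5 + Y\right) w + 71 = w \left(-5 + Y\right) + 71 = 71 + w \left(-5 + Y\right)$)
$\frac{4694}{2368} + \frac{\left(-32\right) \left(-29 + 33\right)}{Q{\left(-36,-17 \right)}} = \frac{4694}{2368} + \frac{\left(-32\right) \left(-29 + 33\right)}{71 - -85 - -612} = 4694 \cdot \frac{1}{2368} + \frac{\left(-32\right) 4}{71 + 85 + 612} = \frac{2347}{1184} - \frac{128}{768} = \frac{2347}{1184} - \frac{1}{6} = \frac{6449}{3552}$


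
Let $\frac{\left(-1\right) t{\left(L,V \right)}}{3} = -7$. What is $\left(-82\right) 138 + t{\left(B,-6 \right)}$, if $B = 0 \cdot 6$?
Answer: $-11295$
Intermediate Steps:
$B = 0$
$t{\left(L,V \right)} = 21$ ($t{\left(L,V \right)} = \left(-3\right) \left(-7\right) = 21$)
$\left(-82\right) 138 + t{\left(B,-6 \right)} = \left(-82\right) 138 + 21 = -11316 + 21 = -11295$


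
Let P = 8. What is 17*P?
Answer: 136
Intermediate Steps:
17*P = 17*8 = 136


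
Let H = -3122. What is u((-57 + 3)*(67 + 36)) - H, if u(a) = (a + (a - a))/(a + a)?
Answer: 6245/2 ≈ 3122.5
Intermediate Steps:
u(a) = 1/2 (u(a) = (a + 0)/((2*a)) = a*(1/(2*a)) = 1/2)
u((-57 + 3)*(67 + 36)) - H = 1/2 - 1*(-3122) = 1/2 + 3122 = 6245/2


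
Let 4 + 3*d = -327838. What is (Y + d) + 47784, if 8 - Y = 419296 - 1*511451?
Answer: 91999/3 ≈ 30666.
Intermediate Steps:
d = -327842/3 (d = -4/3 + (⅓)*(-327838) = -4/3 - 327838/3 = -327842/3 ≈ -1.0928e+5)
Y = 92163 (Y = 8 - (419296 - 1*511451) = 8 - (419296 - 511451) = 8 - 1*(-92155) = 8 + 92155 = 92163)
(Y + d) + 47784 = (92163 - 327842/3) + 47784 = -51353/3 + 47784 = 91999/3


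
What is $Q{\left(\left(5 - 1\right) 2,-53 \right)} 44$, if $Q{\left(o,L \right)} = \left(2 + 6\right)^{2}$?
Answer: $2816$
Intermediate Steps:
$Q{\left(o,L \right)} = 64$ ($Q{\left(o,L \right)} = 8^{2} = 64$)
$Q{\left(\left(5 - 1\right) 2,-53 \right)} 44 = 64 \cdot 44 = 2816$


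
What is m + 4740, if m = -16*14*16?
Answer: 1156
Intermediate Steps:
m = -3584 (m = -224*16 = -3584)
m + 4740 = -3584 + 4740 = 1156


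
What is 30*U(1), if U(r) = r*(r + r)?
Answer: 60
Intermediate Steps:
U(r) = 2*r**2 (U(r) = r*(2*r) = 2*r**2)
30*U(1) = 30*(2*1**2) = 30*(2*1) = 30*2 = 60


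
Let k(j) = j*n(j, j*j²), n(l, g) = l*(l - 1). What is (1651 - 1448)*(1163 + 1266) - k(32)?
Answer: 461343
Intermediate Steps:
n(l, g) = l*(-1 + l)
k(j) = j²*(-1 + j) (k(j) = j*(j*(-1 + j)) = j²*(-1 + j))
(1651 - 1448)*(1163 + 1266) - k(32) = (1651 - 1448)*(1163 + 1266) - 32²*(-1 + 32) = 203*2429 - 1024*31 = 493087 - 1*31744 = 493087 - 31744 = 461343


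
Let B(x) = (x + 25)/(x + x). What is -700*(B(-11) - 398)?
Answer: 3069500/11 ≈ 2.7905e+5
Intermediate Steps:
B(x) = (25 + x)/(2*x) (B(x) = (25 + x)/((2*x)) = (25 + x)*(1/(2*x)) = (25 + x)/(2*x))
-700*(B(-11) - 398) = -700*((½)*(25 - 11)/(-11) - 398) = -700*((½)*(-1/11)*14 - 398) = -700*(-7/11 - 398) = -700*(-4385/11) = 3069500/11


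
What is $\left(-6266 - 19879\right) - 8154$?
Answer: $-34299$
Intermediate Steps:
$\left(-6266 - 19879\right) - 8154 = -26145 - 8154 = -34299$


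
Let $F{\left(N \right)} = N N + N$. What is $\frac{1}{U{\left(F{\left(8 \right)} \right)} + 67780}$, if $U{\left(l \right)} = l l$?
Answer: $\frac{1}{72964} \approx 1.3705 \cdot 10^{-5}$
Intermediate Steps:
$F{\left(N \right)} = N + N^{2}$ ($F{\left(N \right)} = N^{2} + N = N + N^{2}$)
$U{\left(l \right)} = l^{2}$
$\frac{1}{U{\left(F{\left(8 \right)} \right)} + 67780} = \frac{1}{\left(8 \left(1 + 8\right)\right)^{2} + 67780} = \frac{1}{\left(8 \cdot 9\right)^{2} + 67780} = \frac{1}{72^{2} + 67780} = \frac{1}{5184 + 67780} = \frac{1}{72964}$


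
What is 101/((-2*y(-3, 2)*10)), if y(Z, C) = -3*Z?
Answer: -101/180 ≈ -0.56111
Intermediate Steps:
101/((-2*y(-3, 2)*10)) = 101/((-(-6)*(-3)*10)) = 101/((-2*9*10)) = 101/((-18*10)) = 101/(-180) = 101*(-1/180) = -101/180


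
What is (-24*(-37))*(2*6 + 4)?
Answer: 14208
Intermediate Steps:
(-24*(-37))*(2*6 + 4) = 888*(12 + 4) = 888*16 = 14208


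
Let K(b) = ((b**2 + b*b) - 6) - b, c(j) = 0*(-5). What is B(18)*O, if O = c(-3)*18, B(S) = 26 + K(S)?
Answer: 0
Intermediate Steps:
c(j) = 0
K(b) = -6 - b + 2*b**2 (K(b) = ((b**2 + b**2) - 6) - b = (2*b**2 - 6) - b = (-6 + 2*b**2) - b = -6 - b + 2*b**2)
B(S) = 20 - S + 2*S**2 (B(S) = 26 + (-6 - S + 2*S**2) = 20 - S + 2*S**2)
O = 0 (O = 0*18 = 0)
B(18)*O = (20 - 1*18 + 2*18**2)*0 = (20 - 18 + 2*324)*0 = (20 - 18 + 648)*0 = 650*0 = 0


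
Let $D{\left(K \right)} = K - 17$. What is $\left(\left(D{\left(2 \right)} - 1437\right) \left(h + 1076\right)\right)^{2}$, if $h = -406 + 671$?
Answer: $3791323025424$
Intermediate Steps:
$h = 265$
$D{\left(K \right)} = -17 + K$ ($D{\left(K \right)} = K - 17 = -17 + K$)
$\left(\left(D{\left(2 \right)} - 1437\right) \left(h + 1076\right)\right)^{2} = \left(\left(\left(-17 + 2\right) - 1437\right) \left(265 + 1076\right)\right)^{2} = \left(\left(-15 - 1437\right) 1341\right)^{2} = \left(\left(-1452\right) 1341\right)^{2} = \left(-1947132\right)^{2} = 3791323025424$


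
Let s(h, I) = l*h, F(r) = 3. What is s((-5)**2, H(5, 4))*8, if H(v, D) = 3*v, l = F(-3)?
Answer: 600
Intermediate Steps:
l = 3
s(h, I) = 3*h
s((-5)**2, H(5, 4))*8 = (3*(-5)**2)*8 = (3*25)*8 = 75*8 = 600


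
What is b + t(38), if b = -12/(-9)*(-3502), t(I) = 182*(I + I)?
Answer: 27488/3 ≈ 9162.7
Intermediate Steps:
t(I) = 364*I (t(I) = 182*(2*I) = 364*I)
b = -14008/3 (b = -12*(-⅑)*(-3502) = (4/3)*(-3502) = -14008/3 ≈ -4669.3)
b + t(38) = -14008/3 + 364*38 = -14008/3 + 13832 = 27488/3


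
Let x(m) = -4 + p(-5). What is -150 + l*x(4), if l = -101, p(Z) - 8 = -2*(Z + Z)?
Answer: -2574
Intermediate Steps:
p(Z) = 8 - 4*Z (p(Z) = 8 - 2*(Z + Z) = 8 - 4*Z)
x(m) = 24 (x(m) = -4 + (8 - 4*(-5)) = -4 + (8 + 20) = -4 + 28 = 24)
-150 + l*x(4) = -150 - 101*24 = -150 - 2424 = -2574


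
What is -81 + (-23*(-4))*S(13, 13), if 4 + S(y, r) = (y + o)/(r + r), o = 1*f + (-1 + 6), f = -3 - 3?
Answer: -5285/13 ≈ -406.54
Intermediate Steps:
f = -6
o = -1 (o = 1*(-6) + (-1 + 6) = -6 + 5 = -1)
S(y, r) = -4 + (-1 + y)/(2*r) (S(y, r) = -4 + (y - 1)/(r + r) = -4 + (-1 + y)/((2*r)) = -4 + (-1 + y)*(1/(2*r)) = -4 + (-1 + y)/(2*r))
-81 + (-23*(-4))*S(13, 13) = -81 + (-23*(-4))*((½)*(-1 + 13 - 8*13)/13) = -81 + 92*((½)*(1/13)*(-1 + 13 - 104)) = -81 + 92*((½)*(1/13)*(-92)) = -81 + 92*(-46/13) = -81 - 4232/13 = -5285/13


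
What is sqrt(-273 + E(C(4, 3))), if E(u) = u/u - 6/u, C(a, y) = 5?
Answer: I*sqrt(6830)/5 ≈ 16.529*I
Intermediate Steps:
E(u) = 1 - 6/u
sqrt(-273 + E(C(4, 3))) = sqrt(-273 + (-6 + 5)/5) = sqrt(-273 + (1/5)*(-1)) = sqrt(-273 - 1/5) = sqrt(-1366/5) = I*sqrt(6830)/5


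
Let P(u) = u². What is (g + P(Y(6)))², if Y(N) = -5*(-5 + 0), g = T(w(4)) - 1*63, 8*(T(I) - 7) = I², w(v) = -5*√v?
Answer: 1352569/4 ≈ 3.3814e+5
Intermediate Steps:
T(I) = 7 + I²/8
g = -87/2 (g = (7 + (-5*√4)²/8) - 1*63 = (7 + (-5*2)²/8) - 63 = (7 + (⅛)*(-10)²) - 63 = (7 + (⅛)*100) - 63 = (7 + 25/2) - 63 = 39/2 - 63 = -87/2 ≈ -43.500)
Y(N) = 25 (Y(N) = -5*(-5) = 25)
(g + P(Y(6)))² = (-87/2 + 25²)² = (-87/2 + 625)² = (1163/2)² = 1352569/4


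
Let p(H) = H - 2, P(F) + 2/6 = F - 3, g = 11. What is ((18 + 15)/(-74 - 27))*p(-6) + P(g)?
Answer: 3115/303 ≈ 10.281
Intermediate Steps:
P(F) = -10/3 + F (P(F) = -1/3 + (F - 3) = -1/3 + (-3 + F) = -10/3 + F)
p(H) = -2 + H
((18 + 15)/(-74 - 27))*p(-6) + P(g) = ((18 + 15)/(-74 - 27))*(-2 - 6) + (-10/3 + 11) = (33/(-101))*(-8) + 23/3 = (33*(-1/101))*(-8) + 23/3 = -33/101*(-8) + 23/3 = 264/101 + 23/3 = 3115/303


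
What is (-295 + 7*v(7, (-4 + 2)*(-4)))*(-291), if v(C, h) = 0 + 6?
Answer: 73623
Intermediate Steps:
v(C, h) = 6
(-295 + 7*v(7, (-4 + 2)*(-4)))*(-291) = (-295 + 7*6)*(-291) = (-295 + 42)*(-291) = -253*(-291) = 73623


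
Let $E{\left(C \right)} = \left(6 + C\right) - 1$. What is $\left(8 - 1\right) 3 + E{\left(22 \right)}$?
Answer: $48$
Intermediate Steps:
$E{\left(C \right)} = 5 + C$
$\left(8 - 1\right) 3 + E{\left(22 \right)} = \left(8 - 1\right) 3 + \left(5 + 22\right) = 7 \cdot 3 + 27 = 21 + 27 = 48$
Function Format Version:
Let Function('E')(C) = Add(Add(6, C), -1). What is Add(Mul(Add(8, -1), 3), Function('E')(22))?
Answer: 48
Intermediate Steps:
Function('E')(C) = Add(5, C)
Add(Mul(Add(8, -1), 3), Function('E')(22)) = Add(Mul(Add(8, -1), 3), Add(5, 22)) = Add(Mul(7, 3), 27) = Add(21, 27) = 48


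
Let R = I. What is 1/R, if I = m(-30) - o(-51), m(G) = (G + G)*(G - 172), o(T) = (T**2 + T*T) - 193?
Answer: 1/7111 ≈ 0.00014063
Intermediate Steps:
o(T) = -193 + 2*T**2 (o(T) = (T**2 + T**2) - 193 = 2*T**2 - 193 = -193 + 2*T**2)
m(G) = 2*G*(-172 + G) (m(G) = (2*G)*(-172 + G) = 2*G*(-172 + G))
I = 7111 (I = 2*(-30)*(-172 - 30) - (-193 + 2*(-51)**2) = 2*(-30)*(-202) - (-193 + 2*2601) = 12120 - (-193 + 5202) = 12120 - 1*5009 = 12120 - 5009 = 7111)
R = 7111
1/R = 1/7111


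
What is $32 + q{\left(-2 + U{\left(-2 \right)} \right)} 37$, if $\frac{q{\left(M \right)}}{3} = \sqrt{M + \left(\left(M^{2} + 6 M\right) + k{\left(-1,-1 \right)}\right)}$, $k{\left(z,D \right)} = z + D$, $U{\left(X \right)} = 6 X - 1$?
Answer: $32 + 111 \sqrt{118} \approx 1237.8$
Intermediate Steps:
$U{\left(X \right)} = -1 + 6 X$
$k{\left(z,D \right)} = D + z$
$q{\left(M \right)} = 3 \sqrt{-2 + M^{2} + 7 M}$ ($q{\left(M \right)} = 3 \sqrt{M - \left(2 - M^{2} - 6 M\right)} = 3 \sqrt{M + \left(-2 + M^{2} + 6 M\right)} = 3 \sqrt{-2 + M^{2} + 7 M}$)
$32 + q{\left(-2 + U{\left(-2 \right)} \right)} 37 = 32 + 3 \sqrt{-2 + \left(-2 + \left(-1 + 6 \left(-2\right)\right)\right)^{2} + 7 \left(-2 + \left(-1 + 6 \left(-2\right)\right)\right)} 37 = 32 + 3 \sqrt{-2 + \left(-2 - 13\right)^{2} + 7 \left(-2 - 13\right)} 37 = 32 + 3 \sqrt{-2 + \left(-15\right)^{2} + 7 \left(-15\right)} 37 = 32 + 3 \sqrt{-2 + 225 - 105} \cdot 37 = 32 + 3 \sqrt{118} \cdot 37 = 32 + 111 \sqrt{118}$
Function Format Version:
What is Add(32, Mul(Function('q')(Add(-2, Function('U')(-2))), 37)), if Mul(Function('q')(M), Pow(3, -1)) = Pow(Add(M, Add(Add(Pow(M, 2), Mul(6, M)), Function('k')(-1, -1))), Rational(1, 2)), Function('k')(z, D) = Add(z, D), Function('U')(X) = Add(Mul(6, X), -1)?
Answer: Add(32, Mul(111, Pow(118, Rational(1, 2)))) ≈ 1237.8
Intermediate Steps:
Function('U')(X) = Add(-1, Mul(6, X))
Function('k')(z, D) = Add(D, z)
Function('q')(M) = Mul(3, Pow(Add(-2, Pow(M, 2), Mul(7, M)), Rational(1, 2))) (Function('q')(M) = Mul(3, Pow(Add(M, Add(Add(Pow(M, 2), Mul(6, M)), Add(-1, -1))), Rational(1, 2))) = Mul(3, Pow(Add(M, Add(Add(Pow(M, 2), Mul(6, M)), -2)), Rational(1, 2))) = Mul(3, Pow(Add(M, Add(-2, Pow(M, 2), Mul(6, M))), Rational(1, 2))) = Mul(3, Pow(Add(-2, Pow(M, 2), Mul(7, M)), Rational(1, 2))))
Add(32, Mul(Function('q')(Add(-2, Function('U')(-2))), 37)) = Add(32, Mul(Mul(3, Pow(Add(-2, Pow(Add(-2, Add(-1, Mul(6, -2))), 2), Mul(7, Add(-2, Add(-1, Mul(6, -2))))), Rational(1, 2))), 37)) = Add(32, Mul(Mul(3, Pow(Add(-2, Pow(Add(-2, Add(-1, -12)), 2), Mul(7, Add(-2, Add(-1, -12)))), Rational(1, 2))), 37)) = Add(32, Mul(Mul(3, Pow(Add(-2, Pow(Add(-2, -13), 2), Mul(7, Add(-2, -13))), Rational(1, 2))), 37)) = Add(32, Mul(Mul(3, Pow(Add(-2, Pow(-15, 2), Mul(7, -15)), Rational(1, 2))), 37)) = Add(32, Mul(Mul(3, Pow(Add(-2, 225, -105), Rational(1, 2))), 37)) = Add(32, Mul(Mul(3, Pow(118, Rational(1, 2))), 37)) = Add(32, Mul(111, Pow(118, Rational(1, 2))))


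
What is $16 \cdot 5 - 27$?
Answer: $53$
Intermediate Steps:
$16 \cdot 5 - 27 = 80 - 27 = 53$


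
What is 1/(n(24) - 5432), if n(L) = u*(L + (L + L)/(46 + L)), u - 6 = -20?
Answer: -5/28888 ≈ -0.00017308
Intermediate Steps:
u = -14 (u = 6 - 20 = -14)
n(L) = -14*L - 28*L/(46 + L) (n(L) = -14*(L + (L + L)/(46 + L)) = -14*(L + (2*L)/(46 + L)) = -14*(L + 2*L/(46 + L)) = -14*L - 28*L/(46 + L))
1/(n(24) - 5432) = 1/(-14*24*(48 + 24)/(46 + 24) - 5432) = 1/(-14*24*72/70 - 5432) = 1/(-14*24*1/70*72 - 5432) = 1/(-1728/5 - 5432) = 1/(-28888/5) = -5/28888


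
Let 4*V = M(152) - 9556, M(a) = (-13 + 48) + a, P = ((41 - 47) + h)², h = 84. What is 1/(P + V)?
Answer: 4/14967 ≈ 0.00026725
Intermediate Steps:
P = 6084 (P = ((41 - 47) + 84)² = (-6 + 84)² = 78² = 6084)
M(a) = 35 + a
V = -9369/4 (V = ((35 + 152) - 9556)/4 = (187 - 9556)/4 = (¼)*(-9369) = -9369/4 ≈ -2342.3)
1/(P + V) = 1/(6084 - 9369/4) = 1/(14967/4) = 4/14967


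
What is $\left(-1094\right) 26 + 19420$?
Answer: $-9024$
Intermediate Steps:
$\left(-1094\right) 26 + 19420 = -28444 + 19420 = -9024$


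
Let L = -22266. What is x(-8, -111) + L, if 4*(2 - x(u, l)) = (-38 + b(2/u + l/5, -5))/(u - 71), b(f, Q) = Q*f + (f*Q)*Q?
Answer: -7035911/316 ≈ -22266.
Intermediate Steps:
b(f, Q) = Q*f + f*Q² (b(f, Q) = Q*f + (Q*f)*Q = Q*f + f*Q²)
x(u, l) = 2 - (-38 + 4*l + 40/u)/(4*(-71 + u)) (x(u, l) = 2 - (-38 - 5*(2/u + l/5)*(1 - 5))/(4*(u - 71)) = 2 - (-38 - 5*(2/u + l*(⅕))*(-4))/(4*(-71 + u)) = 2 - (-38 - 5*(2/u + l/5)*(-4))/(4*(-71 + u)) = 2 - (-38 + (4*l + 40/u))/(4*(-71 + u)) = 2 - (-38 + 4*l + 40/u)/(4*(-71 + u)))
x(-8, -111) + L = (-10 + (½)*(-8)*(-265 + 4*(-8)) - 1*(-111)*(-8))/((-8)*(-71 - 8)) - 22266 = -⅛*(-10 + (½)*(-8)*(-265 - 32) - 888)/(-79) - 22266 = -⅛*(-1/79)*(-10 + (½)*(-8)*(-297) - 888) - 22266 = -⅛*(-1/79)*(-10 + 1188 - 888) - 22266 = -⅛*(-1/79)*290 - 22266 = 145/316 - 22266 = -7035911/316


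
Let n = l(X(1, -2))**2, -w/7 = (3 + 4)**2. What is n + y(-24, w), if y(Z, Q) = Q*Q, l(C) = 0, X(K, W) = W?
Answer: 117649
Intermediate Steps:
w = -343 (w = -7*(3 + 4)**2 = -7*7**2 = -7*49 = -343)
n = 0 (n = 0**2 = 0)
y(Z, Q) = Q**2
n + y(-24, w) = 0 + (-343)**2 = 0 + 117649 = 117649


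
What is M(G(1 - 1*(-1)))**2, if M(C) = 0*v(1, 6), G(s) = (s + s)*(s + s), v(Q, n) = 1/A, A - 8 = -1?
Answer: 0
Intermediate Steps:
A = 7 (A = 8 - 1 = 7)
v(Q, n) = 1/7
G(s) = 4*s**2 (G(s) = (2*s)*(2*s) = 4*s**2)
M(C) = 0 (M(C) = 0*(1/7) = 0)
M(G(1 - 1*(-1)))**2 = 0**2 = 0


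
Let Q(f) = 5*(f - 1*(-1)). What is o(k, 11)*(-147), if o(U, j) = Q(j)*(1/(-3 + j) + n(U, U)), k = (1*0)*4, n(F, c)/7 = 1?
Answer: -125685/2 ≈ -62843.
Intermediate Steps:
Q(f) = 5 + 5*f (Q(f) = 5*(f + 1) = 5*(1 + f) = 5 + 5*f)
n(F, c) = 7 (n(F, c) = 7*1 = 7)
k = 0 (k = 0*4 = 0)
o(U, j) = (5 + 5*j)*(7 + 1/(-3 + j)) (o(U, j) = (5 + 5*j)*(1/(-3 + j) + 7) = (5 + 5*j)*(7 + 1/(-3 + j)))
o(k, 11)*(-147) = (5*(1 + 11)*(-20 + 7*11)/(-3 + 11))*(-147) = (5*12*(-20 + 77)/8)*(-147) = (5*(⅛)*12*57)*(-147) = (855/2)*(-147) = -125685/2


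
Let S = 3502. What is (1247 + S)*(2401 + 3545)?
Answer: 28237554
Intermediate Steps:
(1247 + S)*(2401 + 3545) = (1247 + 3502)*(2401 + 3545) = 4749*5946 = 28237554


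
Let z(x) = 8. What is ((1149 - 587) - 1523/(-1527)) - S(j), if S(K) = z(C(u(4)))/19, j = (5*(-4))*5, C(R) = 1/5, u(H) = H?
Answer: 16322027/29013 ≈ 562.58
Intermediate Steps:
C(R) = ⅕
j = -100 (j = -20*5 = -100)
S(K) = 8/19
((1149 - 587) - 1523/(-1527)) - S(j) = ((1149 - 587) - 1523/(-1527)) - 1*8/19 = (562 - 1523*(-1/1527)) - 8/19 = (562 + 1523/1527) - 8/19 = 859697/1527 - 8/19 = 16322027/29013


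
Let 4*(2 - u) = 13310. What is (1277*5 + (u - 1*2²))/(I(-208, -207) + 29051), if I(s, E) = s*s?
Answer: 679/16070 ≈ 0.042253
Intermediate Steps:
u = -6651/2 (u = 2 - ¼*13310 = 2 - 6655/2 = -6651/2 ≈ -3325.5)
I(s, E) = s²
(1277*5 + (u - 1*2²))/(I(-208, -207) + 29051) = (1277*5 + (-6651/2 - 1*2²))/((-208)² + 29051) = (6385 + (-6651/2 - 1*4))/(43264 + 29051) = (6385 + (-6651/2 - 4))/72315 = (6385 - 6659/2)*(1/72315) = (6111/2)*(1/72315) = 679/16070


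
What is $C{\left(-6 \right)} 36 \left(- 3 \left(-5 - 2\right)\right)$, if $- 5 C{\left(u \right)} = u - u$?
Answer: $0$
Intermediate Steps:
$C{\left(u \right)} = 0$ ($C{\left(u \right)} = - \frac{u - u}{5} = \left(- \frac{1}{5}\right) 0 = 0$)
$C{\left(-6 \right)} 36 \left(- 3 \left(-5 - 2\right)\right) = 0 \cdot 36 \left(- 3 \left(-5 - 2\right)\right) = 0 \left(\left(-3\right) \left(-7\right)\right) = 0 \cdot 21 = 0$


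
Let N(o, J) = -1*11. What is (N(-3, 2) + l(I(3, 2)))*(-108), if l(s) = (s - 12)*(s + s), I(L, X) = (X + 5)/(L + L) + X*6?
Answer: -2130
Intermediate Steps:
N(o, J) = -11
I(L, X) = 6*X + (5 + X)/(2*L) (I(L, X) = (5 + X)/((2*L)) + 6*X = (5 + X)*(1/(2*L)) + 6*X = (5 + X)/(2*L) + 6*X = 6*X + (5 + X)/(2*L))
l(s) = 2*s*(-12 + s) (l(s) = (-12 + s)*(2*s) = 2*s*(-12 + s))
(N(-3, 2) + l(I(3, 2)))*(-108) = (-11 + 2*((½)*(5 + 2 + 12*3*2)/3)*(-12 + (½)*(5 + 2 + 12*3*2)/3))*(-108) = (-11 + 2*((½)*(⅓)*(5 + 2 + 72))*(-12 + (½)*(⅓)*(5 + 2 + 72)))*(-108) = (-11 + 2*((½)*(⅓)*79)*(-12 + (½)*(⅓)*79))*(-108) = (-11 + 2*(79/6)*(-12 + 79/6))*(-108) = (-11 + 2*(79/6)*(7/6))*(-108) = (-11 + 553/18)*(-108) = (355/18)*(-108) = -2130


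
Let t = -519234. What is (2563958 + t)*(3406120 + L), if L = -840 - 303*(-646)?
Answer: 7363087929032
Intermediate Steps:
L = 194898 (L = -840 + 195738 = 194898)
(2563958 + t)*(3406120 + L) = (2563958 - 519234)*(3406120 + 194898) = 2044724*3601018 = 7363087929032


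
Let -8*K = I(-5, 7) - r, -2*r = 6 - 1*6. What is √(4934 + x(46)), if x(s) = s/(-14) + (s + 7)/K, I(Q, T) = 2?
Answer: √231217/7 ≈ 68.693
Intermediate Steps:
r = 0 (r = -(6 - 1*6)/2 = -(6 - 6)/2 = -½*0 = 0)
K = -¼ (K = -(2 - 1*0)/8 = -(2 + 0)/8 = -⅛*2 = -¼ ≈ -0.25000)
x(s) = -28 - 57*s/14 (x(s) = s/(-14) + (s + 7)/(-¼) = s*(-1/14) + (7 + s)*(-4) = -s/14 + (-28 - 4*s) = -28 - 57*s/14)
√(4934 + x(46)) = √(4934 + (-28 - 57/14*46)) = √(4934 + (-28 - 1311/7)) = √(4934 - 1507/7) = √(33031/7) = √231217/7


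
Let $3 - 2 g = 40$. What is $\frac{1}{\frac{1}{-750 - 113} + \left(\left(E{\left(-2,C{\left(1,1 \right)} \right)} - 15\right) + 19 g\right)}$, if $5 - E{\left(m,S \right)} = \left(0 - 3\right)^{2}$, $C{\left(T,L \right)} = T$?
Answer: $- \frac{1726}{639485} \approx -0.002699$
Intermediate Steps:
$E{\left(m,S \right)} = -4$ ($E{\left(m,S \right)} = 5 - \left(0 - 3\right)^{2} = 5 - \left(-3\right)^{2} = 5 - 9 = -4$)
$g = - \frac{37}{2}$ ($g = \frac{3}{2} - 20 = - \frac{37}{2} \approx -18.5$)
$\frac{1}{\frac{1}{-750 - 113} + \left(\left(E{\left(-2,C{\left(1,1 \right)} \right)} - 15\right) + 19 g\right)} = \frac{1}{\frac{1}{-750 - 113} + \left(\left(-4 - 15\right) + 19 \left(- \frac{37}{2}\right)\right)} = \frac{1}{\frac{1}{-863} - \frac{741}{2}} = \frac{1}{- \frac{1}{863} - \frac{741}{2}} = \frac{1}{- \frac{639485}{1726}} = - \frac{1726}{639485}$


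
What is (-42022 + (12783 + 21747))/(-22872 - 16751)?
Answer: 7492/39623 ≈ 0.18908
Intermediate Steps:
(-42022 + (12783 + 21747))/(-22872 - 16751) = (-42022 + 34530)/(-39623) = -7492*(-1/39623) = 7492/39623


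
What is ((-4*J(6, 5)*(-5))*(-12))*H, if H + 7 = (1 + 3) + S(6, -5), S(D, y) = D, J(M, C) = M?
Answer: -4320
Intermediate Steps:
H = 3 (H = -7 + ((1 + 3) + 6) = -7 + (4 + 6) = -7 + 10 = 3)
((-4*J(6, 5)*(-5))*(-12))*H = ((-4*6*(-5))*(-12))*3 = (-24*(-5)*(-12))*3 = (120*(-12))*3 = -1440*3 = -4320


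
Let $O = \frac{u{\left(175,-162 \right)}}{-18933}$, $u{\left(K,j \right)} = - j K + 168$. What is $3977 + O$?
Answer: $\frac{25089341}{6311} \approx 3975.5$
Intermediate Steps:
$u{\left(K,j \right)} = 168 - K j$ ($u{\left(K,j \right)} = - K j + 168 = 168 - K j$)
$O = - \frac{9506}{6311}$ ($O = \frac{168 - 175 \left(-162\right)}{-18933} = \left(168 + 28350\right) \left(- \frac{1}{18933}\right) = 28518 \left(- \frac{1}{18933}\right) = - \frac{9506}{6311} \approx -1.5063$)
$3977 + O = 3977 - \frac{9506}{6311} = \frac{25089341}{6311}$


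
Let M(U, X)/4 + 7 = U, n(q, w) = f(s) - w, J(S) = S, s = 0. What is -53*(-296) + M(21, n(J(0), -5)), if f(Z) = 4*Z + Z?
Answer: 15744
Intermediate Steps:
f(Z) = 5*Z
n(q, w) = -w (n(q, w) = 5*0 - w = 0 - w = -w)
M(U, X) = -28 + 4*U
-53*(-296) + M(21, n(J(0), -5)) = -53*(-296) + (-28 + 4*21) = 15688 + (-28 + 84) = 15688 + 56 = 15744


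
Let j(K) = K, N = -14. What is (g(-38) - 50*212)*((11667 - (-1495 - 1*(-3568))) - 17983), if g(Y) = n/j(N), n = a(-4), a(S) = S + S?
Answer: 622430244/7 ≈ 8.8919e+7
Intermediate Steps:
a(S) = 2*S
n = -8 (n = 2*(-4) = -8)
g(Y) = 4/7 (g(Y) = -8/(-14) = -8*(-1/14) = 4/7)
(g(-38) - 50*212)*((11667 - (-1495 - 1*(-3568))) - 17983) = (4/7 - 50*212)*((11667 - (-1495 - 1*(-3568))) - 17983) = (4/7 - 10600)*((11667 - (-1495 + 3568)) - 17983) = -74196*((11667 - 1*2073) - 17983)/7 = -74196*((11667 - 2073) - 17983)/7 = -74196*(9594 - 17983)/7 = -74196/7*(-8389) = 622430244/7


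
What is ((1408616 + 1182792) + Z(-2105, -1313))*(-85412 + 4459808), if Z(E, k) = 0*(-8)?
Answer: 11335844789568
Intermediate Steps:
Z(E, k) = 0
((1408616 + 1182792) + Z(-2105, -1313))*(-85412 + 4459808) = ((1408616 + 1182792) + 0)*(-85412 + 4459808) = (2591408 + 0)*4374396 = 2591408*4374396 = 11335844789568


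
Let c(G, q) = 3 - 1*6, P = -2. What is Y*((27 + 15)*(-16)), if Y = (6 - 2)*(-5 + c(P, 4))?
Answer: 21504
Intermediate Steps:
c(G, q) = -3 (c(G, q) = 3 - 6 = -3)
Y = -32 (Y = (6 - 2)*(-5 - 3) = 4*(-8) = -32)
Y*((27 + 15)*(-16)) = -32*(27 + 15)*(-16) = -1344*(-16) = -32*(-672) = 21504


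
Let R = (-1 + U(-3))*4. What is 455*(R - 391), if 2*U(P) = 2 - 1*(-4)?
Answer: -174265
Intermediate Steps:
U(P) = 3 (U(P) = (2 - 1*(-4))/2 = (2 + 4)/2 = (1/2)*6 = 3)
R = 8 (R = (-1 + 3)*4 = 2*4 = 8)
455*(R - 391) = 455*(8 - 391) = 455*(-383) = -174265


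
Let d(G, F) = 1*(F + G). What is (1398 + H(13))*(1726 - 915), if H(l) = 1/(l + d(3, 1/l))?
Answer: 236970145/209 ≈ 1.1338e+6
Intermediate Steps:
d(G, F) = F + G
H(l) = 1/(3 + l + 1/l) (H(l) = 1/(l + (1/l + 3)) = 1/(l + (3 + 1/l)) = 1/(3 + l + 1/l))
(1398 + H(13))*(1726 - 915) = (1398 + 13/(1 + 13² + 3*13))*(1726 - 915) = (1398 + 13/(1 + 169 + 39))*811 = (1398 + 13/209)*811 = (292195/209)*811 = 236970145/209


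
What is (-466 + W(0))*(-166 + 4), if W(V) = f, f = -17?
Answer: 78246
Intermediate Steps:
W(V) = -17
(-466 + W(0))*(-166 + 4) = (-466 - 17)*(-166 + 4) = -483*(-162) = 78246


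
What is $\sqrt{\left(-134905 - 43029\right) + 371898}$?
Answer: $2 \sqrt{48491} \approx 440.41$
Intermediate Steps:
$\sqrt{\left(-134905 - 43029\right) + 371898} = \sqrt{-177934 + 371898} = \sqrt{193964} = 2 \sqrt{48491}$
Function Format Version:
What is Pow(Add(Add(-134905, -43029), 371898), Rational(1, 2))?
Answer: Mul(2, Pow(48491, Rational(1, 2))) ≈ 440.41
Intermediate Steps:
Pow(Add(Add(-134905, -43029), 371898), Rational(1, 2)) = Pow(Add(-177934, 371898), Rational(1, 2)) = Pow(193964, Rational(1, 2)) = Mul(2, Pow(48491, Rational(1, 2)))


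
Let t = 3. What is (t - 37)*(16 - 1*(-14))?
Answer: -1020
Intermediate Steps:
(t - 37)*(16 - 1*(-14)) = (3 - 37)*(16 - 1*(-14)) = -34*(16 + 14) = -34*30 = -1020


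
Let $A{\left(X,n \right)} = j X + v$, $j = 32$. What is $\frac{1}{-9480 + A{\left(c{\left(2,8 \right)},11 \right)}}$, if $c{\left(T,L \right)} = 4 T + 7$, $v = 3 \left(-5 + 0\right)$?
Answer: $- \frac{1}{9015} \approx -0.00011093$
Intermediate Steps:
$v = -15$ ($v = 3 \left(-5\right) = -15$)
$c{\left(T,L \right)} = 7 + 4 T$
$A{\left(X,n \right)} = -15 + 32 X$ ($A{\left(X,n \right)} = 32 X - 15 = -15 + 32 X$)
$\frac{1}{-9480 + A{\left(c{\left(2,8 \right)},11 \right)}} = \frac{1}{-9480 - \left(15 - 32 \left(7 + 4 \cdot 2\right)\right)} = \frac{1}{-9480 - \left(15 - 32 \left(7 + 8\right)\right)} = \frac{1}{-9480 + \left(-15 + 32 \cdot 15\right)} = \frac{1}{-9480 + \left(-15 + 480\right)} = \frac{1}{-9480 + 465} = \frac{1}{-9015} = - \frac{1}{9015}$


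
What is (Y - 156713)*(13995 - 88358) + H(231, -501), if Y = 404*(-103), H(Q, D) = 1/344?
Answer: 5073326439401/344 ≈ 1.4748e+10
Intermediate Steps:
H(Q, D) = 1/344
Y = -41612
(Y - 156713)*(13995 - 88358) + H(231, -501) = (-41612 - 156713)*(13995 - 88358) + 1/344 = -198325*(-74363) + 1/344 = 14748041975 + 1/344 = 5073326439401/344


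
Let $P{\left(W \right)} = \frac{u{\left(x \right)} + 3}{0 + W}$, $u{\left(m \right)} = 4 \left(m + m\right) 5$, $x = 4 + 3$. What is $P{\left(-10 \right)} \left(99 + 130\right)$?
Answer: $- \frac{64807}{10} \approx -6480.7$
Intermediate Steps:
$x = 7$
$u{\left(m \right)} = 40 m$ ($u{\left(m \right)} = 4 \cdot 2 m 5 = 8 m 5 = 40 m$)
$P{\left(W \right)} = \frac{283}{W}$ ($P{\left(W \right)} = \frac{40 \cdot 7 + 3}{0 + W} = \frac{280 + 3}{W} = \frac{283}{W}$)
$P{\left(-10 \right)} \left(99 + 130\right) = \frac{283}{-10} \left(99 + 130\right) = 283 \left(- \frac{1}{10}\right) 229 = \left(- \frac{283}{10}\right) 229 = - \frac{64807}{10}$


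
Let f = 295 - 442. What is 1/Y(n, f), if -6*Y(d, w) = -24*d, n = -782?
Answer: -1/3128 ≈ -0.00031969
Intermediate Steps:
f = -147
Y(d, w) = 4*d (Y(d, w) = -(-4)*d = 4*d)
1/Y(n, f) = 1/(4*(-782)) = 1/(-3128) = -1/3128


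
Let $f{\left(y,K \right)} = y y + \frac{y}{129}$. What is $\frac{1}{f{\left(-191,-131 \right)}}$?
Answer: $\frac{129}{4705858} \approx 2.7413 \cdot 10^{-5}$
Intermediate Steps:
$f{\left(y,K \right)} = y^{2} + \frac{y}{129}$ ($f{\left(y,K \right)} = y^{2} + y \frac{1}{129} = y^{2} + \frac{y}{129}$)
$\frac{1}{f{\left(-191,-131 \right)}} = \frac{1}{\left(-191\right) \left(\frac{1}{129} - 191\right)} = \frac{1}{\left(-191\right) \left(- \frac{24638}{129}\right)} = \frac{1}{\frac{4705858}{129}} = \frac{129}{4705858}$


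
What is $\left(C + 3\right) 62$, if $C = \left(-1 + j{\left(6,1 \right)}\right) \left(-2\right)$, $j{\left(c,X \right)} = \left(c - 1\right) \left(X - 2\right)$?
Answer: $930$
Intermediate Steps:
$j{\left(c,X \right)} = \left(-1 + c\right) \left(-2 + X\right)$
$C = 12$ ($C = \left(-1 + \left(2 - 1 - 12 + 1 \cdot 6\right)\right) \left(-2\right) = \left(-1 + \left(2 - 1 - 12 + 6\right)\right) \left(-2\right) = \left(-1 - 5\right) \left(-2\right) = \left(-6\right) \left(-2\right) = 12$)
$\left(C + 3\right) 62 = \left(12 + 3\right) 62 = 15 \cdot 62 = 930$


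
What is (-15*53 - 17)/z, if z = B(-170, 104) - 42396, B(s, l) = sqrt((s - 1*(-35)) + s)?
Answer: 34425552/1797421121 + 812*I*sqrt(305)/1797421121 ≈ 0.019153 + 7.8896e-6*I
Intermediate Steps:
B(s, l) = sqrt(35 + 2*s) (B(s, l) = sqrt((s + 35) + s) = sqrt((35 + s) + s) = sqrt(35 + 2*s))
z = -42396 + I*sqrt(305) (z = sqrt(35 + 2*(-170)) - 42396 = sqrt(35 - 340) - 42396 = sqrt(-305) - 42396 = I*sqrt(305) - 42396 = -42396 + I*sqrt(305) ≈ -42396.0 + 17.464*I)
(-15*53 - 17)/z = (-15*53 - 17)/(-42396 + I*sqrt(305)) = (-795 - 17)/(-42396 + I*sqrt(305)) = -812/(-42396 + I*sqrt(305))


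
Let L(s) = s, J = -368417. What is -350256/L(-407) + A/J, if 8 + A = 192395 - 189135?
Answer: 129038941188/149945719 ≈ 860.57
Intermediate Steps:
A = 3252 (A = -8 + (192395 - 189135) = -8 + 3260 = 3252)
-350256/L(-407) + A/J = -350256/(-407) + 3252/(-368417) = -350256*(-1/407) + 3252*(-1/368417) = 350256/407 - 3252/368417 = 129038941188/149945719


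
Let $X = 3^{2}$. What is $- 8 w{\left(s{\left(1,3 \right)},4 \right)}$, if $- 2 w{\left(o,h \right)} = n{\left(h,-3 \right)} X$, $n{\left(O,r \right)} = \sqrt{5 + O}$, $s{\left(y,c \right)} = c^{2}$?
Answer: $108$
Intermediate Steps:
$X = 9$
$w{\left(o,h \right)} = - \frac{9 \sqrt{5 + h}}{2}$ ($w{\left(o,h \right)} = - \frac{\sqrt{5 + h} 9}{2} = - \frac{9 \sqrt{5 + h}}{2}$)
$- 8 w{\left(s{\left(1,3 \right)},4 \right)} = - 8 \left(- \frac{9 \sqrt{5 + 4}}{2}\right) = - 8 \left(- \frac{9 \sqrt{9}}{2}\right) = - 8 \left(\left(- \frac{9}{2}\right) 3\right) = \left(-8\right) \left(- \frac{27}{2}\right) = 108$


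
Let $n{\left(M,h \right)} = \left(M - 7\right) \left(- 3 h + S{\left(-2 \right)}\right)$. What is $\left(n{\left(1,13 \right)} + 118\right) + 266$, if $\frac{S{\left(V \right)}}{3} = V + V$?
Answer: $690$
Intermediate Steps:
$S{\left(V \right)} = 6 V$ ($S{\left(V \right)} = 3 \left(V + V\right) = 3 \cdot 2 V = 6 V$)
$n{\left(M,h \right)} = \left(-12 - 3 h\right) \left(-7 + M\right)$ ($n{\left(M,h \right)} = \left(M - 7\right) \left(- 3 h + 6 \left(-2\right)\right) = \left(-7 + M\right) \left(- 3 h - 12\right) = \left(-7 + M\right) \left(-12 - 3 h\right) = \left(-12 - 3 h\right) \left(-7 + M\right)$)
$\left(n{\left(1,13 \right)} + 118\right) + 266 = \left(\left(84 - 12 + 21 \cdot 13 - 3 \cdot 13\right) + 118\right) + 266 = \left(\left(84 - 12 + 273 - 39\right) + 118\right) + 266 = \left(306 + 118\right) + 266 = 424 + 266 = 690$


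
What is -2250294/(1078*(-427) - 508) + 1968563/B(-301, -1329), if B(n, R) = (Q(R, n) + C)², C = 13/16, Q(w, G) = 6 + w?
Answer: 619655663582771/103114972098175 ≈ 6.0094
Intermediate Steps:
C = 13/16 (C = 13*(1/16) = 13/16 ≈ 0.81250)
B(n, R) = (109/16 + R)² (B(n, R) = ((6 + R) + 13/16)² = (109/16 + R)²)
-2250294/(1078*(-427) - 508) + 1968563/B(-301, -1329) = -2250294/(1078*(-427) - 508) + 1968563/(((109 + 16*(-1329))²/256)) = -2250294/(-460306 - 508) + 1968563/(((109 - 21264)²/256)) = -2250294/(-460814) + 1968563/(((1/256)*(-21155)²)) = -2250294*(-1/460814) + 1968563/(((1/256)*447534025)) = 1125147/230407 + 1968563/(447534025/256) = 1125147/230407 + 1968563*(256/447534025) = 1125147/230407 + 503952128/447534025 = 619655663582771/103114972098175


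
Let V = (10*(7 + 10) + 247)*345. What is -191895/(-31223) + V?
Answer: 4492088790/31223 ≈ 1.4387e+5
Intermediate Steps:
V = 143865 (V = (10*17 + 247)*345 = (170 + 247)*345 = 417*345 = 143865)
-191895/(-31223) + V = -191895/(-31223) + 143865 = -191895*(-1/31223) + 143865 = 191895/31223 + 143865 = 4492088790/31223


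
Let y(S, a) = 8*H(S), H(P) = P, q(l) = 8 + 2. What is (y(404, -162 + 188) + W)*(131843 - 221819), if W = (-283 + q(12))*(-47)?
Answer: -1445284488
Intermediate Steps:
q(l) = 10
W = 12831 (W = (-283 + 10)*(-47) = -273*(-47) = 12831)
y(S, a) = 8*S
(y(404, -162 + 188) + W)*(131843 - 221819) = (8*404 + 12831)*(131843 - 221819) = (3232 + 12831)*(-89976) = 16063*(-89976) = -1445284488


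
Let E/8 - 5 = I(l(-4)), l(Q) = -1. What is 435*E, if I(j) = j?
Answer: 13920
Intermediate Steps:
E = 32 (E = 40 + 8*(-1) = 40 - 8 = 32)
435*E = 435*32 = 13920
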